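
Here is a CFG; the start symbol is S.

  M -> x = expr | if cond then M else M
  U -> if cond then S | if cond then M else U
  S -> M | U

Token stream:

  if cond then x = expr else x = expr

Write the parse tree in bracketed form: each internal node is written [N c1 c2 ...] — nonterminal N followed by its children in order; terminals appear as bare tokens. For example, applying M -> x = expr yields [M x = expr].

S
M
if cond then M else M
if cond then x = expr else M
if cond then x = expr else x = expr

[S [M if cond then [M x = expr] else [M x = expr]]]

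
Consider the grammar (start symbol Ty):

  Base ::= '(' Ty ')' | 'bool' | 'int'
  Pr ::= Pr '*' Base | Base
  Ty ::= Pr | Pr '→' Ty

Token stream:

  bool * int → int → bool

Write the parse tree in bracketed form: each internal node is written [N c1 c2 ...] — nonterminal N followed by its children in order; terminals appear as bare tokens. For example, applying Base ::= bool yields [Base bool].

Ty
Pr → Ty
Pr * Base → Ty
Base * Base → Ty
bool * Base → Ty
bool * int → Ty
bool * int → Pr → Ty
bool * int → Base → Ty
bool * int → int → Ty
bool * int → int → Pr
bool * int → int → Base
bool * int → int → bool

[Ty [Pr [Pr [Base bool]] * [Base int]] → [Ty [Pr [Base int]] → [Ty [Pr [Base bool]]]]]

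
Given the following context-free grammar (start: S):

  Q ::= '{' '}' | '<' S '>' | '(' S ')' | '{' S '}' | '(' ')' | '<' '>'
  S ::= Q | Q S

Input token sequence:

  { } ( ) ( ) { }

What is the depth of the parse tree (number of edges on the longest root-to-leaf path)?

5

[S [Q { }] [S [Q ( )] [S [Q ( )] [S [Q { }]]]]]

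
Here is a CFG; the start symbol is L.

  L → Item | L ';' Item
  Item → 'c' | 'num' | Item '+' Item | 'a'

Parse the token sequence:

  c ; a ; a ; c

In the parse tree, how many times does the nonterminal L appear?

4

[L [L [L [L [Item c]] ; [Item a]] ; [Item a]] ; [Item c]]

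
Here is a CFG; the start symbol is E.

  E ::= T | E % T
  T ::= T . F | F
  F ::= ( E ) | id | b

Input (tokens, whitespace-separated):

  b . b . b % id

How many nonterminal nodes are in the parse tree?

10

[E [E [T [T [T [F b]] . [F b]] . [F b]]] % [T [F id]]]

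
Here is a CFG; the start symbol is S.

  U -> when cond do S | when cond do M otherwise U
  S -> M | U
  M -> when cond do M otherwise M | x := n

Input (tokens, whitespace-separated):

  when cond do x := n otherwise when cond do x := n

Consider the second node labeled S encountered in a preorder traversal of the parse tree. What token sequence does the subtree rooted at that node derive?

[S [U when cond do [M x := n] otherwise [U when cond do [S [M x := n]]]]]

x := n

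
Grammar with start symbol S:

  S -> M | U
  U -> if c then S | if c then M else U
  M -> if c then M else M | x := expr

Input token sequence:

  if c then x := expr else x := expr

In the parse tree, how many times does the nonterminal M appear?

[S [M if c then [M x := expr] else [M x := expr]]]

3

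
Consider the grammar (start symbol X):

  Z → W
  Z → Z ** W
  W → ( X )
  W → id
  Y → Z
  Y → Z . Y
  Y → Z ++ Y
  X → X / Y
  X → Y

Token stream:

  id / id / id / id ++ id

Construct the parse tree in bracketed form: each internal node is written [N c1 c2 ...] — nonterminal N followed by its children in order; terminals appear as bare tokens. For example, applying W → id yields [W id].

[X [X [X [X [Y [Z [W id]]]] / [Y [Z [W id]]]] / [Y [Z [W id]]]] / [Y [Z [W id]] ++ [Y [Z [W id]]]]]

X
X / Y
X / Y / Y
X / Y / Y / Y
Y / Y / Y / Y
Z / Y / Y / Y
W / Y / Y / Y
id / Y / Y / Y
id / Z / Y / Y
id / W / Y / Y
id / id / Y / Y
id / id / Z / Y
id / id / W / Y
id / id / id / Y
id / id / id / Z ++ Y
id / id / id / W ++ Y
id / id / id / id ++ Y
id / id / id / id ++ Z
id / id / id / id ++ W
id / id / id / id ++ id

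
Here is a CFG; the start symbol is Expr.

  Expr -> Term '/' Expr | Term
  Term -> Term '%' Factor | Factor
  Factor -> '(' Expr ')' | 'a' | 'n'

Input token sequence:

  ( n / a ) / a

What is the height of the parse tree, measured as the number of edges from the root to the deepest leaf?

[Expr [Term [Factor ( [Expr [Term [Factor n]] / [Expr [Term [Factor a]]]] )]] / [Expr [Term [Factor a]]]]

7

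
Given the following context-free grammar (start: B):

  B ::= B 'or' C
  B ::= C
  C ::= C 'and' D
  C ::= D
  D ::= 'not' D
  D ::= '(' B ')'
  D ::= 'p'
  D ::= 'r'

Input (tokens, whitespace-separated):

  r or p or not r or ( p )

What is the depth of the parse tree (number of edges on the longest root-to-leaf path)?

[B [B [B [B [C [D r]]] or [C [D p]]] or [C [D not [D r]]]] or [C [D ( [B [C [D p]]] )]]]

6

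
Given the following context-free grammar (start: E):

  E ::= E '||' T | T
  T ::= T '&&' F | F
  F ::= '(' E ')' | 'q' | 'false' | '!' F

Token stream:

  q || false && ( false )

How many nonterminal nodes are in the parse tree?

[E [E [T [F q]]] || [T [T [F false]] && [F ( [E [T [F false]]] )]]]

11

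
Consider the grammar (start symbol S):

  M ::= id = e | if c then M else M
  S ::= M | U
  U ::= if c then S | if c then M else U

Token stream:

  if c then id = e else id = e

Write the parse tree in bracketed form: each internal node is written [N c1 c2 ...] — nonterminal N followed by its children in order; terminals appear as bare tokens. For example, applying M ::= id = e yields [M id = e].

S
M
if c then M else M
if c then id = e else M
if c then id = e else id = e

[S [M if c then [M id = e] else [M id = e]]]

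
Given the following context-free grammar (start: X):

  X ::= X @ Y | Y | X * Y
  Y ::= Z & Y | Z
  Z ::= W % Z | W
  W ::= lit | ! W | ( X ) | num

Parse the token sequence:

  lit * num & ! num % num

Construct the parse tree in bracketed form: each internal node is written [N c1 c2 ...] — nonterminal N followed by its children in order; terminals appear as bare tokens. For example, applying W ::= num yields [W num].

X
X * Y
Y * Y
Z * Y
W * Y
lit * Y
lit * Z & Y
lit * W & Y
lit * num & Y
lit * num & Z
lit * num & W % Z
lit * num & ! W % Z
lit * num & ! num % Z
lit * num & ! num % W
lit * num & ! num % num

[X [X [Y [Z [W lit]]]] * [Y [Z [W num]] & [Y [Z [W ! [W num]] % [Z [W num]]]]]]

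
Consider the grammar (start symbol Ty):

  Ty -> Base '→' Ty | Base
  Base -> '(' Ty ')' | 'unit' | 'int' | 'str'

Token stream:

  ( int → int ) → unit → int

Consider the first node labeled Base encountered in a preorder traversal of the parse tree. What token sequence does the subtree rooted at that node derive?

( int → int )

[Ty [Base ( [Ty [Base int] → [Ty [Base int]]] )] → [Ty [Base unit] → [Ty [Base int]]]]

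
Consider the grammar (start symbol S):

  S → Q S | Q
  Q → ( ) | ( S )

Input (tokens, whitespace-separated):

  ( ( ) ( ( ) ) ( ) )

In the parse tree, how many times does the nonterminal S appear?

5

[S [Q ( [S [Q ( )] [S [Q ( [S [Q ( )]] )] [S [Q ( )]]]] )]]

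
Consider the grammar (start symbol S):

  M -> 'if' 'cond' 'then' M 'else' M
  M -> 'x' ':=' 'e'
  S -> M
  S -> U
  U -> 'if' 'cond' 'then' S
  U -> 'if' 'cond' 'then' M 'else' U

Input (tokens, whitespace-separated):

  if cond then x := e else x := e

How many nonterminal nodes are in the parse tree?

4

[S [M if cond then [M x := e] else [M x := e]]]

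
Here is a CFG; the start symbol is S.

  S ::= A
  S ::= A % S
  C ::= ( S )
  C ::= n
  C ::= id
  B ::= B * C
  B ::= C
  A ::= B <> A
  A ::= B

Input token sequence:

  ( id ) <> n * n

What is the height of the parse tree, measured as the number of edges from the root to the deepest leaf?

[S [A [B [C ( [S [A [B [C id]]]] )]] <> [A [B [B [C n]] * [C n]]]]]

8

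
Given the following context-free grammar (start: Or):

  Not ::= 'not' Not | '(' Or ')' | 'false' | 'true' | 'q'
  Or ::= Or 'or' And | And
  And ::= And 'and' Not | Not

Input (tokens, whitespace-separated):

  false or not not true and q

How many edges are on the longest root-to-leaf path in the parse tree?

[Or [Or [And [Not false]]] or [And [And [Not not [Not not [Not true]]]] and [Not q]]]

6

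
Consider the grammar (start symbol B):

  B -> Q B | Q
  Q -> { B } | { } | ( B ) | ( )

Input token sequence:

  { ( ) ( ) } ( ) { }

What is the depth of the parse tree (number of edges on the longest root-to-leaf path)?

5

[B [Q { [B [Q ( )] [B [Q ( )]]] }] [B [Q ( )] [B [Q { }]]]]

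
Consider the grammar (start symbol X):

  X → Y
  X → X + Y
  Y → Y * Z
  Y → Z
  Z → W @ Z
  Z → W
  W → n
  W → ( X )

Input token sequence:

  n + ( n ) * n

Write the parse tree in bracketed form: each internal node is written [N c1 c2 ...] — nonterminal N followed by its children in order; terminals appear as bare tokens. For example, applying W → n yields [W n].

X
X + Y
Y + Y
Z + Y
W + Y
n + Y
n + Y * Z
n + Z * Z
n + W * Z
n + ( X ) * Z
n + ( Y ) * Z
n + ( Z ) * Z
n + ( W ) * Z
n + ( n ) * Z
n + ( n ) * W
n + ( n ) * n

[X [X [Y [Z [W n]]]] + [Y [Y [Z [W ( [X [Y [Z [W n]]]] )]]] * [Z [W n]]]]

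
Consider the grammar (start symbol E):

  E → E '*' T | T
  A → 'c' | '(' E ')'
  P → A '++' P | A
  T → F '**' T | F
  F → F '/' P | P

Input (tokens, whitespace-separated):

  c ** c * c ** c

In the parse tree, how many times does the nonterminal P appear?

4

[E [E [T [F [P [A c]]] ** [T [F [P [A c]]]]]] * [T [F [P [A c]]] ** [T [F [P [A c]]]]]]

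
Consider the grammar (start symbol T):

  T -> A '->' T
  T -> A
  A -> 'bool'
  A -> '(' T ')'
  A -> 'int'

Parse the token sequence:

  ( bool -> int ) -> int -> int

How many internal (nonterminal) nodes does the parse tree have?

10

[T [A ( [T [A bool] -> [T [A int]]] )] -> [T [A int] -> [T [A int]]]]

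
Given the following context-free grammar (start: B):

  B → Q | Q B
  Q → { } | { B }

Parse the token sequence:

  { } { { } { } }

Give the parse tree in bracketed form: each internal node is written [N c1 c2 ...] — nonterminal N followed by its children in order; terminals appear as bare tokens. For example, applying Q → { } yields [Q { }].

[B [Q { }] [B [Q { [B [Q { }] [B [Q { }]]] }]]]

B
Q B
{ } B
{ } Q
{ } { B }
{ } { Q B }
{ } { { } B }
{ } { { } Q }
{ } { { } { } }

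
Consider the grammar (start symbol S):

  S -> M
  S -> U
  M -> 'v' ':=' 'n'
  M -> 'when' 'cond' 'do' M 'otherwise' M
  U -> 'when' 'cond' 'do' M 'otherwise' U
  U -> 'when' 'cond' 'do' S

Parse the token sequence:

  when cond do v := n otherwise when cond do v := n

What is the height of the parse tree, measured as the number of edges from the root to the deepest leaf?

5

[S [U when cond do [M v := n] otherwise [U when cond do [S [M v := n]]]]]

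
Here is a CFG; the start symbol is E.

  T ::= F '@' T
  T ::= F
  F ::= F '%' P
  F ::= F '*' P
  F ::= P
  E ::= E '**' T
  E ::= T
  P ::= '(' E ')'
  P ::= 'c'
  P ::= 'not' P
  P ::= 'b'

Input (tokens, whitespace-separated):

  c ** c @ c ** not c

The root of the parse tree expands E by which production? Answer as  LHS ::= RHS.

[E [E [E [T [F [P c]]]] ** [T [F [P c]] @ [T [F [P c]]]]] ** [T [F [P not [P c]]]]]

E ::= E '**' T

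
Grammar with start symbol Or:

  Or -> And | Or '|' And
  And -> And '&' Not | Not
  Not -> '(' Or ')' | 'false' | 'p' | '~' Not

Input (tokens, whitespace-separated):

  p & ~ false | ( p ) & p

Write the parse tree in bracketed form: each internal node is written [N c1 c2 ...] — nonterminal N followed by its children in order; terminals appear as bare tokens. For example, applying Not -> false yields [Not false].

[Or [Or [And [And [Not p]] & [Not ~ [Not false]]]] | [And [And [Not ( [Or [And [Not p]]] )]] & [Not p]]]

Or
Or | And
And | And
And & Not | And
Not & Not | And
p & Not | And
p & ~ Not | And
p & ~ false | And
p & ~ false | And & Not
p & ~ false | Not & Not
p & ~ false | ( Or ) & Not
p & ~ false | ( And ) & Not
p & ~ false | ( Not ) & Not
p & ~ false | ( p ) & Not
p & ~ false | ( p ) & p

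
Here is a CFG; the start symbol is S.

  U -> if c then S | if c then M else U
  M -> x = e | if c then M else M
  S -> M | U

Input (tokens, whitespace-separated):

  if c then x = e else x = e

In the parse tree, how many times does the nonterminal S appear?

[S [M if c then [M x = e] else [M x = e]]]

1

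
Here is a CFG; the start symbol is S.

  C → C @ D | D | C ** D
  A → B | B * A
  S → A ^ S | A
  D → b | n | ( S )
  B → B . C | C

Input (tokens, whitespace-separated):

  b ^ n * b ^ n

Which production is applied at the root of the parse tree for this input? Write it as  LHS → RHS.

[S [A [B [C [D b]]]] ^ [S [A [B [C [D n]]] * [A [B [C [D b]]]]] ^ [S [A [B [C [D n]]]]]]]

S → A ^ S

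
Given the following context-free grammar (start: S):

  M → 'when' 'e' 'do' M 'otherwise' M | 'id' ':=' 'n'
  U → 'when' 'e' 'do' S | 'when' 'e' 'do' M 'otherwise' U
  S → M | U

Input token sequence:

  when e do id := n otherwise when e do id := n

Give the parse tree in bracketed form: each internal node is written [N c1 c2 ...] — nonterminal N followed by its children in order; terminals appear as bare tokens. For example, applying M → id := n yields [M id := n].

S
U
when e do M otherwise U
when e do id := n otherwise U
when e do id := n otherwise when e do S
when e do id := n otherwise when e do M
when e do id := n otherwise when e do id := n

[S [U when e do [M id := n] otherwise [U when e do [S [M id := n]]]]]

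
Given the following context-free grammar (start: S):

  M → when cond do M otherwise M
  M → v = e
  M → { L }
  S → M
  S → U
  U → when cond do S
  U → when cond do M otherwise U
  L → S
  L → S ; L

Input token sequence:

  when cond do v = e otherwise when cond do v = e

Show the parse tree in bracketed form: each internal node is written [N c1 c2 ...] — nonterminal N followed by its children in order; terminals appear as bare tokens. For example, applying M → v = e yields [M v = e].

[S [U when cond do [M v = e] otherwise [U when cond do [S [M v = e]]]]]

S
U
when cond do M otherwise U
when cond do v = e otherwise U
when cond do v = e otherwise when cond do S
when cond do v = e otherwise when cond do M
when cond do v = e otherwise when cond do v = e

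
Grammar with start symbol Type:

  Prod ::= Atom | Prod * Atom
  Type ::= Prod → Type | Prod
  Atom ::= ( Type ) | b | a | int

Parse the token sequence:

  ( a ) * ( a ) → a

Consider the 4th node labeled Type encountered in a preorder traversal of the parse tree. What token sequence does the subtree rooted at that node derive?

a

[Type [Prod [Prod [Atom ( [Type [Prod [Atom a]]] )]] * [Atom ( [Type [Prod [Atom a]]] )]] → [Type [Prod [Atom a]]]]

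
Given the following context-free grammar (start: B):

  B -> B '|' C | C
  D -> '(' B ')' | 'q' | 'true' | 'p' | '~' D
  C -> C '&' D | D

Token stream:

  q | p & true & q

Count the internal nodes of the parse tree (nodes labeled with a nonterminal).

10

[B [B [C [D q]]] | [C [C [C [D p]] & [D true]] & [D q]]]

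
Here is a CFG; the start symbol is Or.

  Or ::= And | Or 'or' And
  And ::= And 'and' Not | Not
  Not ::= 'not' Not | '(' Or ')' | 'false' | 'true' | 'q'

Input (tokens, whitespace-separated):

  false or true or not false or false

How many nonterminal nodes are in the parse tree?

13

[Or [Or [Or [Or [And [Not false]]] or [And [Not true]]] or [And [Not not [Not false]]]] or [And [Not false]]]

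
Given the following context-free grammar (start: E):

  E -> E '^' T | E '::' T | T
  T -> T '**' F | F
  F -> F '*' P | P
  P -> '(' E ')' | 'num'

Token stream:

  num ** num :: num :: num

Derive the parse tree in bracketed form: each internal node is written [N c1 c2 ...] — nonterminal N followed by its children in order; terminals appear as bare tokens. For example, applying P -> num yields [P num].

E
E :: T
E :: T :: T
T :: T :: T
T ** F :: T :: T
F ** F :: T :: T
P ** F :: T :: T
num ** F :: T :: T
num ** P :: T :: T
num ** num :: T :: T
num ** num :: F :: T
num ** num :: P :: T
num ** num :: num :: T
num ** num :: num :: F
num ** num :: num :: P
num ** num :: num :: num

[E [E [E [T [T [F [P num]]] ** [F [P num]]]] :: [T [F [P num]]]] :: [T [F [P num]]]]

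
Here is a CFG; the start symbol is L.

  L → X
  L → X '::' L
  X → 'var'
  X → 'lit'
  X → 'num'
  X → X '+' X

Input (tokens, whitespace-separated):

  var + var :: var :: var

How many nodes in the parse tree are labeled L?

[L [X [X var] + [X var]] :: [L [X var] :: [L [X var]]]]

3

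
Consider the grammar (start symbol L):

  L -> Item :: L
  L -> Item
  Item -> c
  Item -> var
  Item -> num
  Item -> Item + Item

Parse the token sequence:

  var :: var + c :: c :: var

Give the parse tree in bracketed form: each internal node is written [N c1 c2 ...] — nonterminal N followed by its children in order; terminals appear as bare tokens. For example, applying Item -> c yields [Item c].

L
Item :: L
var :: L
var :: Item :: L
var :: Item + Item :: L
var :: var + Item :: L
var :: var + c :: L
var :: var + c :: Item :: L
var :: var + c :: c :: L
var :: var + c :: c :: Item
var :: var + c :: c :: var

[L [Item var] :: [L [Item [Item var] + [Item c]] :: [L [Item c] :: [L [Item var]]]]]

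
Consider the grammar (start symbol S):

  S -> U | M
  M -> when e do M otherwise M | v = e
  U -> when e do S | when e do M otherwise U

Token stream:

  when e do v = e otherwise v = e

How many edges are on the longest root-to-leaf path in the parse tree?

[S [M when e do [M v = e] otherwise [M v = e]]]

3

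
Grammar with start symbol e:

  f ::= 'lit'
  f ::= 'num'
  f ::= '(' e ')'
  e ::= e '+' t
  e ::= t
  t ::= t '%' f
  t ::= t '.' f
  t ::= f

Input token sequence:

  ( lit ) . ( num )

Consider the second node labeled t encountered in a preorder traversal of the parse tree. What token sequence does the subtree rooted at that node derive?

( lit )

[e [t [t [f ( [e [t [f lit]]] )]] . [f ( [e [t [f num]]] )]]]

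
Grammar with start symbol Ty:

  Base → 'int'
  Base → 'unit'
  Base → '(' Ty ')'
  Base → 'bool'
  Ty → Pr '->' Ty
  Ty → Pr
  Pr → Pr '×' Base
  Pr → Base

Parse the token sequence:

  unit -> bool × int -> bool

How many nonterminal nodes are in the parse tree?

11

[Ty [Pr [Base unit]] -> [Ty [Pr [Pr [Base bool]] × [Base int]] -> [Ty [Pr [Base bool]]]]]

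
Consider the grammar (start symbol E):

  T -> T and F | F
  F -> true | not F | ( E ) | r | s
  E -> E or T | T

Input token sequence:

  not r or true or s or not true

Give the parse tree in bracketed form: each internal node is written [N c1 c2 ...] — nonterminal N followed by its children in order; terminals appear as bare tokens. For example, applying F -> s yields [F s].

[E [E [E [E [T [F not [F r]]]] or [T [F true]]] or [T [F s]]] or [T [F not [F true]]]]

E
E or T
E or T or T
E or T or T or T
T or T or T or T
F or T or T or T
not F or T or T or T
not r or T or T or T
not r or F or T or T
not r or true or T or T
not r or true or F or T
not r or true or s or T
not r or true or s or F
not r or true or s or not F
not r or true or s or not true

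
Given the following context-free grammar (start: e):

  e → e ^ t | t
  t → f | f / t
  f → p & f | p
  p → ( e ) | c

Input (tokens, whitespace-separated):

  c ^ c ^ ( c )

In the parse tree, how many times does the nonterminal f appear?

4

[e [e [e [t [f [p c]]]] ^ [t [f [p c]]]] ^ [t [f [p ( [e [t [f [p c]]]] )]]]]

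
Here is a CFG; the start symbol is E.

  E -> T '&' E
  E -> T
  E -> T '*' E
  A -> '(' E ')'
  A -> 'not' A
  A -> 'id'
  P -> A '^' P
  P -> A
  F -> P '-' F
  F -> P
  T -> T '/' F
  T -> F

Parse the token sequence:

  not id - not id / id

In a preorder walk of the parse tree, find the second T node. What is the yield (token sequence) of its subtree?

not id - not id

[E [T [T [F [P [A not [A id]]] - [F [P [A not [A id]]]]]] / [F [P [A id]]]]]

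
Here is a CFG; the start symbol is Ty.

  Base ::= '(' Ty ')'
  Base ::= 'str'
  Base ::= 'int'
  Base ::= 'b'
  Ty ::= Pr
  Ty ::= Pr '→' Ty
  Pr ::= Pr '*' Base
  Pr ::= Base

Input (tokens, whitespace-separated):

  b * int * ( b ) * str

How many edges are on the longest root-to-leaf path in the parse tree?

7

[Ty [Pr [Pr [Pr [Pr [Base b]] * [Base int]] * [Base ( [Ty [Pr [Base b]]] )]] * [Base str]]]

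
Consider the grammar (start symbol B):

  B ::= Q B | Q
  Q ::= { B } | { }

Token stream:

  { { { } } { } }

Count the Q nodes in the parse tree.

4

[B [Q { [B [Q { [B [Q { }]] }] [B [Q { }]]] }]]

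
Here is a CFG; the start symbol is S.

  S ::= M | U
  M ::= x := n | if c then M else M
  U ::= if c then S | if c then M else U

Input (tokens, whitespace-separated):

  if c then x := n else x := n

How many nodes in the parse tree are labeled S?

1

[S [M if c then [M x := n] else [M x := n]]]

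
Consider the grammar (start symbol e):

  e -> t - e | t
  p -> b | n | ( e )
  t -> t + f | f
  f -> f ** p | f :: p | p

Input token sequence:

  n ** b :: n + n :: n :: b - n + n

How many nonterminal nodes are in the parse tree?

22

[e [t [t [f [f [f [p n]] ** [p b]] :: [p n]]] + [f [f [f [p n]] :: [p n]] :: [p b]]] - [e [t [t [f [p n]]] + [f [p n]]]]]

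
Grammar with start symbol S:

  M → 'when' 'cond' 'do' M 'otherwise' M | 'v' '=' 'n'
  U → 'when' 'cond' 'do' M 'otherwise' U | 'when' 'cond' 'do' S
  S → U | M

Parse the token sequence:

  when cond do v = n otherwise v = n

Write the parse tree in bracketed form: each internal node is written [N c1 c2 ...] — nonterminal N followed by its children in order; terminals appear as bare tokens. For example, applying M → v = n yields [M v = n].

S
M
when cond do M otherwise M
when cond do v = n otherwise M
when cond do v = n otherwise v = n

[S [M when cond do [M v = n] otherwise [M v = n]]]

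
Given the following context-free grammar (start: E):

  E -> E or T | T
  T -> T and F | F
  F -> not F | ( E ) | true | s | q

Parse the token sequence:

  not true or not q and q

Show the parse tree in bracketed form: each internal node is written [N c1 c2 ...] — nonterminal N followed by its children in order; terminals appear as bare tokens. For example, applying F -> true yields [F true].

[E [E [T [F not [F true]]]] or [T [T [F not [F q]]] and [F q]]]

E
E or T
T or T
F or T
not F or T
not true or T
not true or T and F
not true or F and F
not true or not F and F
not true or not q and F
not true or not q and q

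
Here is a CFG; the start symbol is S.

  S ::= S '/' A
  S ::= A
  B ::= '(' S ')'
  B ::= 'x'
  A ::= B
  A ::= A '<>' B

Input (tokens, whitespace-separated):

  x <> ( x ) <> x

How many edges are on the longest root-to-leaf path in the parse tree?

7

[S [A [A [A [B x]] <> [B ( [S [A [B x]]] )]] <> [B x]]]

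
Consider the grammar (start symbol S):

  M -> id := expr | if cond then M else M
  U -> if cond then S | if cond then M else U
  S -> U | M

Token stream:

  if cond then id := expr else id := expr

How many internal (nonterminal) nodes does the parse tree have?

[S [M if cond then [M id := expr] else [M id := expr]]]

4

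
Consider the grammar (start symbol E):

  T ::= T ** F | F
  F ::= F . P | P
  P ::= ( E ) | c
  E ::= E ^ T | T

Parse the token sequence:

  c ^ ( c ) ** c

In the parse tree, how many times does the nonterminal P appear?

4

[E [E [T [F [P c]]]] ^ [T [T [F [P ( [E [T [F [P c]]]] )]]] ** [F [P c]]]]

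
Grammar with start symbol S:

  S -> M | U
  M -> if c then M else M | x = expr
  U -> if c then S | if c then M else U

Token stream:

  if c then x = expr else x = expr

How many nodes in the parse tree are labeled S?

[S [M if c then [M x = expr] else [M x = expr]]]

1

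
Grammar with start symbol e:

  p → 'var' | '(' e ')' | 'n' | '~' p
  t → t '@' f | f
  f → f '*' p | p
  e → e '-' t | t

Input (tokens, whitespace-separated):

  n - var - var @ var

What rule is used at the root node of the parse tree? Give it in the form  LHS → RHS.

[e [e [e [t [f [p n]]]] - [t [f [p var]]]] - [t [t [f [p var]]] @ [f [p var]]]]

e → e '-' t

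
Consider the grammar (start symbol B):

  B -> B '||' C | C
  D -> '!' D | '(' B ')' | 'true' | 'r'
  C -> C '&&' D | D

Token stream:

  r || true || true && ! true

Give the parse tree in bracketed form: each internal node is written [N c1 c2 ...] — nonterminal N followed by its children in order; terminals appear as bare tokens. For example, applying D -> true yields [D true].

[B [B [B [C [D r]]] || [C [D true]]] || [C [C [D true]] && [D ! [D true]]]]

B
B || C
B || C || C
C || C || C
D || C || C
r || C || C
r || D || C
r || true || C
r || true || C && D
r || true || D && D
r || true || true && D
r || true || true && ! D
r || true || true && ! true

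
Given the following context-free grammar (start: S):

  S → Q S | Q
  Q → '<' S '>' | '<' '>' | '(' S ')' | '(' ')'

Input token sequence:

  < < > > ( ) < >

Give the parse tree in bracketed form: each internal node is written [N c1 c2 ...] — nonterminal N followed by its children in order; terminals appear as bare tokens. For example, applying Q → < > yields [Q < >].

[S [Q < [S [Q < >]] >] [S [Q ( )] [S [Q < >]]]]

S
Q S
< S > S
< Q > S
< < > > S
< < > > Q S
< < > > ( ) S
< < > > ( ) Q
< < > > ( ) < >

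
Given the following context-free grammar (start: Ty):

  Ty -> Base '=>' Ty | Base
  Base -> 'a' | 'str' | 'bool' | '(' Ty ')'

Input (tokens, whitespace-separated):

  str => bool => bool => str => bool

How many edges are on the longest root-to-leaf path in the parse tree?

[Ty [Base str] => [Ty [Base bool] => [Ty [Base bool] => [Ty [Base str] => [Ty [Base bool]]]]]]

6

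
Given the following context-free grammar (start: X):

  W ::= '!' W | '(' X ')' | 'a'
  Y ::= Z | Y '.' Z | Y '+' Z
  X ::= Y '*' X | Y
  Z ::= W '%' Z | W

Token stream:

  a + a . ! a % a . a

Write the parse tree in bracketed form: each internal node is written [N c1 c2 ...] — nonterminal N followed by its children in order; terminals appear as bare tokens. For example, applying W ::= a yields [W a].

X
Y
Y . Z
Y . Z . Z
Y + Z . Z . Z
Z + Z . Z . Z
W + Z . Z . Z
a + Z . Z . Z
a + W . Z . Z
a + a . Z . Z
a + a . W % Z . Z
a + a . ! W % Z . Z
a + a . ! a % Z . Z
a + a . ! a % W . Z
a + a . ! a % a . Z
a + a . ! a % a . W
a + a . ! a % a . a

[X [Y [Y [Y [Y [Z [W a]]] + [Z [W a]]] . [Z [W ! [W a]] % [Z [W a]]]] . [Z [W a]]]]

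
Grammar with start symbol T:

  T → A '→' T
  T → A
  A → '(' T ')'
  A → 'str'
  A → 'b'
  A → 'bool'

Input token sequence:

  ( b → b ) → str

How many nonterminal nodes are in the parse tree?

8

[T [A ( [T [A b] → [T [A b]]] )] → [T [A str]]]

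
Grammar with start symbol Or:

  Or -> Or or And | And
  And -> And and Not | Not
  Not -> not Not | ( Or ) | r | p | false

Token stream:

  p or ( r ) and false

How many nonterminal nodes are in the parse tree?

[Or [Or [And [Not p]]] or [And [And [Not ( [Or [And [Not r]]] )]] and [Not false]]]

11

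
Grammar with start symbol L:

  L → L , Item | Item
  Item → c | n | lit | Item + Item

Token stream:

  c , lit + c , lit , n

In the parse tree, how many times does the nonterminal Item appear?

6

[L [L [L [L [Item c]] , [Item [Item lit] + [Item c]]] , [Item lit]] , [Item n]]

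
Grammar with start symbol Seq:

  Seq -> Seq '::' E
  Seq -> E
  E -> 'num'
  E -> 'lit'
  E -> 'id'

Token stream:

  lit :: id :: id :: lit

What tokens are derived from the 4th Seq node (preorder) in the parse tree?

lit

[Seq [Seq [Seq [Seq [E lit]] :: [E id]] :: [E id]] :: [E lit]]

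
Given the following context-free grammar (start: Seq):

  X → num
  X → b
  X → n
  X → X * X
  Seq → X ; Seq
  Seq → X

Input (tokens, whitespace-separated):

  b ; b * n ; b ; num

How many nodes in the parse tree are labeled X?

[Seq [X b] ; [Seq [X [X b] * [X n]] ; [Seq [X b] ; [Seq [X num]]]]]

6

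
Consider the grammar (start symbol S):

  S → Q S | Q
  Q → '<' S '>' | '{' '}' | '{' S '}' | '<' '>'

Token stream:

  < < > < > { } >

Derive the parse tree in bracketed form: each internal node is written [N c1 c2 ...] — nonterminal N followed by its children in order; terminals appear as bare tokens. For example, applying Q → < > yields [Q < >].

S
Q
< S >
< Q S >
< < > S >
< < > Q S >
< < > < > S >
< < > < > Q >
< < > < > { } >

[S [Q < [S [Q < >] [S [Q < >] [S [Q { }]]]] >]]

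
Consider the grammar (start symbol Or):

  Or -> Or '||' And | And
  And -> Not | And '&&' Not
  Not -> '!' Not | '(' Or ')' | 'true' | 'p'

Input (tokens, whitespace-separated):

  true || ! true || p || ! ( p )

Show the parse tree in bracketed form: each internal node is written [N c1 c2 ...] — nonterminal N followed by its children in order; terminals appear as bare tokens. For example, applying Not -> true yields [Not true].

[Or [Or [Or [Or [And [Not true]]] || [And [Not ! [Not true]]]] || [And [Not p]]] || [And [Not ! [Not ( [Or [And [Not p]]] )]]]]

Or
Or || And
Or || And || And
Or || And || And || And
And || And || And || And
Not || And || And || And
true || And || And || And
true || Not || And || And
true || ! Not || And || And
true || ! true || And || And
true || ! true || Not || And
true || ! true || p || And
true || ! true || p || Not
true || ! true || p || ! Not
true || ! true || p || ! ( Or )
true || ! true || p || ! ( And )
true || ! true || p || ! ( Not )
true || ! true || p || ! ( p )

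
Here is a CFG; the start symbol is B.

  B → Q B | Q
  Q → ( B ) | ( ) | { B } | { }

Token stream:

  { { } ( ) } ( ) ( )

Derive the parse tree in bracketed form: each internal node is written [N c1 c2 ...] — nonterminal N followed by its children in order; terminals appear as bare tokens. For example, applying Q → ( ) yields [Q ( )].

[B [Q { [B [Q { }] [B [Q ( )]]] }] [B [Q ( )] [B [Q ( )]]]]

B
Q B
{ B } B
{ Q B } B
{ { } B } B
{ { } Q } B
{ { } ( ) } B
{ { } ( ) } Q B
{ { } ( ) } ( ) B
{ { } ( ) } ( ) Q
{ { } ( ) } ( ) ( )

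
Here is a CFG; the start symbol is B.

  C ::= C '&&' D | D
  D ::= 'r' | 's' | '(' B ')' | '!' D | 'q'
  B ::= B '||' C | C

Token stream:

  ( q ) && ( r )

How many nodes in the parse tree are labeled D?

[B [C [C [D ( [B [C [D q]]] )]] && [D ( [B [C [D r]]] )]]]

4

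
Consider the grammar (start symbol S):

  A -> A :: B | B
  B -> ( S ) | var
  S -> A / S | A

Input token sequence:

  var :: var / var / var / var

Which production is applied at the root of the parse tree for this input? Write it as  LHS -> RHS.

S -> A / S

[S [A [A [B var]] :: [B var]] / [S [A [B var]] / [S [A [B var]] / [S [A [B var]]]]]]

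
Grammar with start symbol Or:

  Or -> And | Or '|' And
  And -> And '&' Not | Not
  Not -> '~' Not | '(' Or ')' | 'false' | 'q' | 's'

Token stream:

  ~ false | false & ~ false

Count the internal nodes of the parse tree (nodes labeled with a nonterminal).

10

[Or [Or [And [Not ~ [Not false]]]] | [And [And [Not false]] & [Not ~ [Not false]]]]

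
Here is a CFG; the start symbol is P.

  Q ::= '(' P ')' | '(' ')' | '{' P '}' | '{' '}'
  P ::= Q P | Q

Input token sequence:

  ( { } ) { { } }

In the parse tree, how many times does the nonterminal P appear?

4

[P [Q ( [P [Q { }]] )] [P [Q { [P [Q { }]] }]]]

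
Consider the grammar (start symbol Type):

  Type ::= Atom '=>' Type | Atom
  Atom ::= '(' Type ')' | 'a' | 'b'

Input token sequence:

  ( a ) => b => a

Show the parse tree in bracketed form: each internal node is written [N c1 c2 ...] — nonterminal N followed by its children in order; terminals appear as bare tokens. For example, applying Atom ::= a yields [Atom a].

Type
Atom => Type
( Type ) => Type
( Atom ) => Type
( a ) => Type
( a ) => Atom => Type
( a ) => b => Type
( a ) => b => Atom
( a ) => b => a

[Type [Atom ( [Type [Atom a]] )] => [Type [Atom b] => [Type [Atom a]]]]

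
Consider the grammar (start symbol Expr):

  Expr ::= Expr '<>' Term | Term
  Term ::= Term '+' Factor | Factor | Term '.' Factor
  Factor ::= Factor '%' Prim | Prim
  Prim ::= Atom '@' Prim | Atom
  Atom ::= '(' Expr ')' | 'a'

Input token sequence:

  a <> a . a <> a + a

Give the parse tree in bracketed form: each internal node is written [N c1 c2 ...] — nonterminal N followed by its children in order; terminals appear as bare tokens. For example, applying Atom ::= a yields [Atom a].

Expr
Expr <> Term
Expr <> Term <> Term
Term <> Term <> Term
Factor <> Term <> Term
Prim <> Term <> Term
Atom <> Term <> Term
a <> Term <> Term
a <> Term . Factor <> Term
a <> Factor . Factor <> Term
a <> Prim . Factor <> Term
a <> Atom . Factor <> Term
a <> a . Factor <> Term
a <> a . Prim <> Term
a <> a . Atom <> Term
a <> a . a <> Term
a <> a . a <> Term + Factor
a <> a . a <> Factor + Factor
a <> a . a <> Prim + Factor
a <> a . a <> Atom + Factor
a <> a . a <> a + Factor
a <> a . a <> a + Prim
a <> a . a <> a + Atom
a <> a . a <> a + a

[Expr [Expr [Expr [Term [Factor [Prim [Atom a]]]]] <> [Term [Term [Factor [Prim [Atom a]]]] . [Factor [Prim [Atom a]]]]] <> [Term [Term [Factor [Prim [Atom a]]]] + [Factor [Prim [Atom a]]]]]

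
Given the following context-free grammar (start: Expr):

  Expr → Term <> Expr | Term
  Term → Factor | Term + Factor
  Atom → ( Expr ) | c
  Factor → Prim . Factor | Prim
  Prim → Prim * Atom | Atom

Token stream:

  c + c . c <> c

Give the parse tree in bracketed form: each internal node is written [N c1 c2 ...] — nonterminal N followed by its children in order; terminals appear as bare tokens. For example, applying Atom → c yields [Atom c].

[Expr [Term [Term [Factor [Prim [Atom c]]]] + [Factor [Prim [Atom c]] . [Factor [Prim [Atom c]]]]] <> [Expr [Term [Factor [Prim [Atom c]]]]]]

Expr
Term <> Expr
Term + Factor <> Expr
Factor + Factor <> Expr
Prim + Factor <> Expr
Atom + Factor <> Expr
c + Factor <> Expr
c + Prim . Factor <> Expr
c + Atom . Factor <> Expr
c + c . Factor <> Expr
c + c . Prim <> Expr
c + c . Atom <> Expr
c + c . c <> Expr
c + c . c <> Term
c + c . c <> Factor
c + c . c <> Prim
c + c . c <> Atom
c + c . c <> c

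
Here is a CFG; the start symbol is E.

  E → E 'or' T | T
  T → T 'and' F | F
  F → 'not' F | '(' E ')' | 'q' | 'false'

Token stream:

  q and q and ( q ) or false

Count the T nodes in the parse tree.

[E [E [T [T [T [F q]] and [F q]] and [F ( [E [T [F q]]] )]]] or [T [F false]]]

5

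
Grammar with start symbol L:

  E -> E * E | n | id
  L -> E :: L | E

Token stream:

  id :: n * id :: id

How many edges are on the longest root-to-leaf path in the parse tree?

4

[L [E id] :: [L [E [E n] * [E id]] :: [L [E id]]]]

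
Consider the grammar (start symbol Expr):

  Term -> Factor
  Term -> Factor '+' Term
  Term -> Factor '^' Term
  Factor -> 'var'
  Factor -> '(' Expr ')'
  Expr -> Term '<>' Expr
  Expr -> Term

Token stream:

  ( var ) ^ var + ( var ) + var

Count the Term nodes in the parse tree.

6

[Expr [Term [Factor ( [Expr [Term [Factor var]]] )] ^ [Term [Factor var] + [Term [Factor ( [Expr [Term [Factor var]]] )] + [Term [Factor var]]]]]]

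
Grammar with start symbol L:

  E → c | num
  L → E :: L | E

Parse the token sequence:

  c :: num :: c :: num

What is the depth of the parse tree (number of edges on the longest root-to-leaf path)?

[L [E c] :: [L [E num] :: [L [E c] :: [L [E num]]]]]

5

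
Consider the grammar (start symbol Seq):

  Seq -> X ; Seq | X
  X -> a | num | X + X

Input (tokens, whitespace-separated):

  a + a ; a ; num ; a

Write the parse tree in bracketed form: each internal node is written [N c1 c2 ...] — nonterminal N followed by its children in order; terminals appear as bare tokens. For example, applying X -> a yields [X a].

Seq
X ; Seq
X + X ; Seq
a + X ; Seq
a + a ; Seq
a + a ; X ; Seq
a + a ; a ; Seq
a + a ; a ; X ; Seq
a + a ; a ; num ; Seq
a + a ; a ; num ; X
a + a ; a ; num ; a

[Seq [X [X a] + [X a]] ; [Seq [X a] ; [Seq [X num] ; [Seq [X a]]]]]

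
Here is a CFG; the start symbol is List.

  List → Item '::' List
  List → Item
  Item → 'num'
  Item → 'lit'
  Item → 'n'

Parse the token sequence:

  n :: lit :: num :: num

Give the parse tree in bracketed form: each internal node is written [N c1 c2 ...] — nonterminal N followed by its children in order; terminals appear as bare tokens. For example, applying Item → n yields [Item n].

List
Item :: List
n :: List
n :: Item :: List
n :: lit :: List
n :: lit :: Item :: List
n :: lit :: num :: List
n :: lit :: num :: Item
n :: lit :: num :: num

[List [Item n] :: [List [Item lit] :: [List [Item num] :: [List [Item num]]]]]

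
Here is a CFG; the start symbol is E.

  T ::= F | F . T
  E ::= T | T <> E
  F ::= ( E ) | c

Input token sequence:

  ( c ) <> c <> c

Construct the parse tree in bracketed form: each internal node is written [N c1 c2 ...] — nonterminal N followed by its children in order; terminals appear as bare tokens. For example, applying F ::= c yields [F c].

E
T <> E
F <> E
( E ) <> E
( T ) <> E
( F ) <> E
( c ) <> E
( c ) <> T <> E
( c ) <> F <> E
( c ) <> c <> E
( c ) <> c <> T
( c ) <> c <> F
( c ) <> c <> c

[E [T [F ( [E [T [F c]]] )]] <> [E [T [F c]] <> [E [T [F c]]]]]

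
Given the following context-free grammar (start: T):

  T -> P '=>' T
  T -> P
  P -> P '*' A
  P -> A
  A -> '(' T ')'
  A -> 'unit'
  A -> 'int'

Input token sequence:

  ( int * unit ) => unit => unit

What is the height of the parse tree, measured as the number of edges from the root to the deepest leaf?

7

[T [P [A ( [T [P [P [A int]] * [A unit]]] )]] => [T [P [A unit]] => [T [P [A unit]]]]]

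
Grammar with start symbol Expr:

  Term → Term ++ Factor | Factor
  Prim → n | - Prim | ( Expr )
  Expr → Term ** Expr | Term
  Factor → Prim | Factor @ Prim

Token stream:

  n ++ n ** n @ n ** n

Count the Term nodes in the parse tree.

[Expr [Term [Term [Factor [Prim n]]] ++ [Factor [Prim n]]] ** [Expr [Term [Factor [Factor [Prim n]] @ [Prim n]]] ** [Expr [Term [Factor [Prim n]]]]]]

4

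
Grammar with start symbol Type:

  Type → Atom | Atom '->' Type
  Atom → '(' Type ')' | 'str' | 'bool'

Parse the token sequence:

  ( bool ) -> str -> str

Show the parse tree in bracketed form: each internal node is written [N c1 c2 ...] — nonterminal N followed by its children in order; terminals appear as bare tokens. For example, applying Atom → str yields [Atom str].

Type
Atom -> Type
( Type ) -> Type
( Atom ) -> Type
( bool ) -> Type
( bool ) -> Atom -> Type
( bool ) -> str -> Type
( bool ) -> str -> Atom
( bool ) -> str -> str

[Type [Atom ( [Type [Atom bool]] )] -> [Type [Atom str] -> [Type [Atom str]]]]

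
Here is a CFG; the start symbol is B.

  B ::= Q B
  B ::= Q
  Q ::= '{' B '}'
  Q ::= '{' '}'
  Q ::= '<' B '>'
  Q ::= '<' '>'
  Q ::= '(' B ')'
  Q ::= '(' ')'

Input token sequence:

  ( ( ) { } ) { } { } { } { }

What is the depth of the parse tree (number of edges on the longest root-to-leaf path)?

[B [Q ( [B [Q ( )] [B [Q { }]]] )] [B [Q { }] [B [Q { }] [B [Q { }] [B [Q { }]]]]]]

6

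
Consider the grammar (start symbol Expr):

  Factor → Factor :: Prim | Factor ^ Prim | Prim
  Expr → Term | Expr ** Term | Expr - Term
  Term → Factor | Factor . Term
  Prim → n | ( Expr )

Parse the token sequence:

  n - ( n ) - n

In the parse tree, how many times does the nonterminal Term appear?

4

[Expr [Expr [Expr [Term [Factor [Prim n]]]] - [Term [Factor [Prim ( [Expr [Term [Factor [Prim n]]]] )]]]] - [Term [Factor [Prim n]]]]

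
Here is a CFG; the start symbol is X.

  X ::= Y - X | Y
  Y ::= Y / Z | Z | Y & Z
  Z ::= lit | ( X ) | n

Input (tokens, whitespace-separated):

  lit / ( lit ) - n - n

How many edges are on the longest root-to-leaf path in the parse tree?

[X [Y [Y [Z lit]] / [Z ( [X [Y [Z lit]]] )]] - [X [Y [Z n]] - [X [Y [Z n]]]]]

6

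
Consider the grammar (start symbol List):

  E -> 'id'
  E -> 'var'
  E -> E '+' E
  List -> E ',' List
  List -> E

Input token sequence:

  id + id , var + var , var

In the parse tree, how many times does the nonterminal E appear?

[List [E [E id] + [E id]] , [List [E [E var] + [E var]] , [List [E var]]]]

7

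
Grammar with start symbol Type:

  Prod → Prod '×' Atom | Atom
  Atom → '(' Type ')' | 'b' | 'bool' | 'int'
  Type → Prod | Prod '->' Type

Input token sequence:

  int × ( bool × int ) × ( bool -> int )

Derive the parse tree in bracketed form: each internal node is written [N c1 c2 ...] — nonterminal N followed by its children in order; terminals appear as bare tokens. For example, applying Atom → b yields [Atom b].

Type
Prod
Prod × Atom
Prod × Atom × Atom
Atom × Atom × Atom
int × Atom × Atom
int × ( Type ) × Atom
int × ( Prod ) × Atom
int × ( Prod × Atom ) × Atom
int × ( Atom × Atom ) × Atom
int × ( bool × Atom ) × Atom
int × ( bool × int ) × Atom
int × ( bool × int ) × ( Type )
int × ( bool × int ) × ( Prod -> Type )
int × ( bool × int ) × ( Atom -> Type )
int × ( bool × int ) × ( bool -> Type )
int × ( bool × int ) × ( bool -> Prod )
int × ( bool × int ) × ( bool -> Atom )
int × ( bool × int ) × ( bool -> int )

[Type [Prod [Prod [Prod [Atom int]] × [Atom ( [Type [Prod [Prod [Atom bool]] × [Atom int]]] )]] × [Atom ( [Type [Prod [Atom bool]] -> [Type [Prod [Atom int]]]] )]]]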